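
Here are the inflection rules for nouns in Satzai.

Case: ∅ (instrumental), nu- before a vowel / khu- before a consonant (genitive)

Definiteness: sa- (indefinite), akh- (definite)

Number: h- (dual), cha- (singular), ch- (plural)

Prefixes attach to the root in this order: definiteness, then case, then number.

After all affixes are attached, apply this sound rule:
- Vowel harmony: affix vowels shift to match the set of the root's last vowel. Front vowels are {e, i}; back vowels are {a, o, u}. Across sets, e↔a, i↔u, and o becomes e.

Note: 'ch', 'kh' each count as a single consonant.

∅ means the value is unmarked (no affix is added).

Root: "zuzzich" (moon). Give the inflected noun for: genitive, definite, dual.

Attach definiteness definite akh- → akhzuzzich.
Attach case genitive nu- (before vowel 'a') → nuakhzuzzich.
Attach number dual h- → hnuakhzuzzich.
Apply vowel harmony: hnuakhzuzzich → hniekhzuzzich.

hniekhzuzzich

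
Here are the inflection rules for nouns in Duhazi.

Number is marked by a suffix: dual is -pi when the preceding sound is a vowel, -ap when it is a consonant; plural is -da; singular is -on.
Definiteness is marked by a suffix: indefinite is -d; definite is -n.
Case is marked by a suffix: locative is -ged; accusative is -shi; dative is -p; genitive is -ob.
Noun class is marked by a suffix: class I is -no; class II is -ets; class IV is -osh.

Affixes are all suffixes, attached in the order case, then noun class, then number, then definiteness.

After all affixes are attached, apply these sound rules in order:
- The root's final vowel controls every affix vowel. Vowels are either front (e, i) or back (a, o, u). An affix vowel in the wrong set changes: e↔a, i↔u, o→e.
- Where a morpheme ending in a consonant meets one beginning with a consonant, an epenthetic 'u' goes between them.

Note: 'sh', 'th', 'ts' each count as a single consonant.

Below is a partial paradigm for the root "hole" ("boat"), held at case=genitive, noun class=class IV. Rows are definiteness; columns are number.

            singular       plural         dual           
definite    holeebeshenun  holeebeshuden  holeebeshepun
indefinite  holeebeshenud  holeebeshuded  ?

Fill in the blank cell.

holeebeshepud

Attach case genitive -ob → holeob.
Attach noun class class IV -osh → holeobosh.
Attach number dual -ap (after consonant 'sh') → holeoboshap.
Attach definiteness indefinite -d → holeoboshapd.
Apply vowel harmony: holeoboshapd → holeebeshepd.
Apply epenthesis: holeebeshepd → holeebeshepud.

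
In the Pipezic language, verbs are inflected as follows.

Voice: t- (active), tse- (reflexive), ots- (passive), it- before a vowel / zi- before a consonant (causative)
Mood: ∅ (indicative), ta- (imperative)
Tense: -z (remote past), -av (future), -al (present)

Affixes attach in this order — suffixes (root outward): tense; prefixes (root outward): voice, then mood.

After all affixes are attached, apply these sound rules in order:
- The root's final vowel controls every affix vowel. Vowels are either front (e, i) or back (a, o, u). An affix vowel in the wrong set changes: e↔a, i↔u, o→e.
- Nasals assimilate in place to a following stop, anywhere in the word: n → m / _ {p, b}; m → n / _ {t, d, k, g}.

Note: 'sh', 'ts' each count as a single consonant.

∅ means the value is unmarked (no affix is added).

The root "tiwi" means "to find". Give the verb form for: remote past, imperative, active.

tettiwiz

Attach voice active t- → ttiwi.
Attach tense remote past -z → ttiwiz.
Attach mood imperative ta- → tattiwiz.
Apply vowel harmony: tattiwiz → tettiwiz.
Nasal assimilation: no change.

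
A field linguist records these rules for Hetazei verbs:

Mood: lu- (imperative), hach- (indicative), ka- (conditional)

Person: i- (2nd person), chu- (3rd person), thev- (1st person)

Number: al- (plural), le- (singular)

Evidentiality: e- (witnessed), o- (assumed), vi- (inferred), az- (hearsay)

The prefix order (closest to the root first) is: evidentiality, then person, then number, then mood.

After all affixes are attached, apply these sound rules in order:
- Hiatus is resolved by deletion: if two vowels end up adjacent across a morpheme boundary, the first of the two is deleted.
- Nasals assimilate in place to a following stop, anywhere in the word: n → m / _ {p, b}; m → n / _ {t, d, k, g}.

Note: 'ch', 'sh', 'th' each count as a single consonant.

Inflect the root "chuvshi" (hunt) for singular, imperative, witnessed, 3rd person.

Attach evidentiality witnessed e- → echuvshi.
Attach person 3rd person chu- → chuechuvshi.
Attach number singular le- → lechuechuvshi.
Attach mood imperative lu- → lulechuechuvshi.
Apply vowel deletion: lulechuechuvshi → lulechechuvshi.
Nasal assimilation: no change.

lulechechuvshi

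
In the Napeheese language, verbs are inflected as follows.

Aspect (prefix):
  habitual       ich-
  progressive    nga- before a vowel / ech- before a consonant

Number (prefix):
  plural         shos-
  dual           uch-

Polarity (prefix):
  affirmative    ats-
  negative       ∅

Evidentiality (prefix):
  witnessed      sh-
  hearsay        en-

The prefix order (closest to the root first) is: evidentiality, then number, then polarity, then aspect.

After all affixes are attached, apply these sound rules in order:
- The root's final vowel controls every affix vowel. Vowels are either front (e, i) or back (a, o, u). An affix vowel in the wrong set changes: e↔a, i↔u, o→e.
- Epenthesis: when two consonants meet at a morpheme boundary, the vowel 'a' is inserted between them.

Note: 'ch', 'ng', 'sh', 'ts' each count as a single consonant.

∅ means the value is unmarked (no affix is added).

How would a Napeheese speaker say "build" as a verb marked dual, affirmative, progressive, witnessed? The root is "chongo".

Attach evidentiality witnessed sh- → shchongo.
Attach number dual uch- → uchshchongo.
Attach polarity affirmative ats- → atsuchshchongo.
Attach aspect progressive nga- (before vowel 'a') → ngaatsuchshchongo.
Vowel harmony: no change.
Apply epenthesis: ngaatsuchshchongo → ngaatsuchashachongo.

ngaatsuchashachongo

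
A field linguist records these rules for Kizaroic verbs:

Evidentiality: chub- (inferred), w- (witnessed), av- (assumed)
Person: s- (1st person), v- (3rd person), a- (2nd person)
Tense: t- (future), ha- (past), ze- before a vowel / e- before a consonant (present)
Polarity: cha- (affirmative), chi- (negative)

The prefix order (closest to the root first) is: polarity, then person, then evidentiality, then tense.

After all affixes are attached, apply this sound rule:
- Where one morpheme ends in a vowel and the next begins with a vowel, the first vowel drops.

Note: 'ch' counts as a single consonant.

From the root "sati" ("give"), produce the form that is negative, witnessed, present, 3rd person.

ewvchisati

Attach polarity negative chi- → chisati.
Attach person 3rd person v- → vchisati.
Attach evidentiality witnessed w- → wvchisati.
Attach tense present e- (before consonant 'w') → ewvchisati.
Vowel deletion: no change.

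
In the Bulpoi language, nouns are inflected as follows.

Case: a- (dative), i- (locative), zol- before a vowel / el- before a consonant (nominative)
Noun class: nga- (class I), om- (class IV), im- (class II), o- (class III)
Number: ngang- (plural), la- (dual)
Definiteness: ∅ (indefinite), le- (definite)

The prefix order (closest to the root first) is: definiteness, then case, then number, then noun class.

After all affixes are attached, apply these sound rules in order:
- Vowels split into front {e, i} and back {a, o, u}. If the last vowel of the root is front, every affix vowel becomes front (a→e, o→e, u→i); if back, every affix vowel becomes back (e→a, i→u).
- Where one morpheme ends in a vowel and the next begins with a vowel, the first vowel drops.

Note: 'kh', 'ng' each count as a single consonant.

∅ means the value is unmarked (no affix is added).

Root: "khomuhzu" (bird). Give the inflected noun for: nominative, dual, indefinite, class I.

definiteness = indefinite: zero marking, form stays khomuhzu.
Attach case nominative el- (before consonant 'kh') → elkhomuhzu.
Attach number dual la- → laelkhomuhzu.
Attach noun class class I nga- → ngalaelkhomuhzu.
Apply vowel harmony: ngalaelkhomuhzu → ngalaalkhomuhzu.
Apply vowel deletion: ngalaalkhomuhzu → ngalalkhomuhzu.

ngalalkhomuhzu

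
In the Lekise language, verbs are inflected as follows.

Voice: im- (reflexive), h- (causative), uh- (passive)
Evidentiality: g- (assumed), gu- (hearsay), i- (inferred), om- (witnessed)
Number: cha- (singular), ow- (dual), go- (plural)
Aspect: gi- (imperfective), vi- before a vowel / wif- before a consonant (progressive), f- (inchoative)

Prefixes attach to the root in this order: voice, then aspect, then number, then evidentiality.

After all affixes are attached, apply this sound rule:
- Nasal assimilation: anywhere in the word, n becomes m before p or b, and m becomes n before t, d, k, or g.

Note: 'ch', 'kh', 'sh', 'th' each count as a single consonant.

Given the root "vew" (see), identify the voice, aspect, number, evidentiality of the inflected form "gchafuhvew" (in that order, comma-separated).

passive, inchoative, singular, assumed

Segment: g-cha-f-uh-vew.
voice: uh- → passive.
aspect: f- → inchoative.
number: cha- → singular.
evidentiality: g- → assumed.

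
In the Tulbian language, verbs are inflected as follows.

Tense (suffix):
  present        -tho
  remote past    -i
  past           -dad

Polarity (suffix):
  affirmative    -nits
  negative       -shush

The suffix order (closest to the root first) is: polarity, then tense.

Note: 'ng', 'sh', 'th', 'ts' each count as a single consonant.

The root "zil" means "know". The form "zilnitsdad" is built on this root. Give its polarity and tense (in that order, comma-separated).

affirmative, past

Segment: zil-nits-dad.
polarity: -nits → affirmative.
tense: -dad → past.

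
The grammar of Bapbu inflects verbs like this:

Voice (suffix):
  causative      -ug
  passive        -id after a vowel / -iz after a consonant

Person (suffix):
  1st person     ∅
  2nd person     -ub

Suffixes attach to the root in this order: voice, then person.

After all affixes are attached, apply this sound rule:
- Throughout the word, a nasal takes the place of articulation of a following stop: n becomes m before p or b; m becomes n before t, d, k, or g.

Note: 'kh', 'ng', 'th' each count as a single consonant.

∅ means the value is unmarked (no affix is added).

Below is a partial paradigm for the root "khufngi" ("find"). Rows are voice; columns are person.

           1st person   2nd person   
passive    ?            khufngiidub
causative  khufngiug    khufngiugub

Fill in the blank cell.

Attach voice passive -id (after vowel 'i') → khufngiid.
person = 1st person: zero marking, form stays khufngiid.
Nasal assimilation: no change.

khufngiid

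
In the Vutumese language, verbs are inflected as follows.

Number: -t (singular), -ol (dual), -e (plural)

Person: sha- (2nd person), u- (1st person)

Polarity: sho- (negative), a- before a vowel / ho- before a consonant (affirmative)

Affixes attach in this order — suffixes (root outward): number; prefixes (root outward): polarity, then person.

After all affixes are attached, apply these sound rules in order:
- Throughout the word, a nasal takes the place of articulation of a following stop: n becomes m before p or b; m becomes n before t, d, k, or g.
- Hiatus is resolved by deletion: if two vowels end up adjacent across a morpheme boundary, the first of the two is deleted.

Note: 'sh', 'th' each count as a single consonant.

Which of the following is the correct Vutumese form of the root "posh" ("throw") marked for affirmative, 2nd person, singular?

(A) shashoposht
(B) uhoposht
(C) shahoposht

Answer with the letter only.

Attach polarity affirmative ho- (before consonant 'p') → hoposh.
Attach person 2nd person sha- → shahoposh.
Attach number singular -t → shahoposht.
Nasal assimilation: no change.
Vowel deletion: no change.
So the correct form is shahoposht, option (C).
(B) uhoposht is wrong: it uses 1st person instead of 2nd person for person.
(A) shashoposht is wrong: it uses negative instead of affirmative for polarity.

C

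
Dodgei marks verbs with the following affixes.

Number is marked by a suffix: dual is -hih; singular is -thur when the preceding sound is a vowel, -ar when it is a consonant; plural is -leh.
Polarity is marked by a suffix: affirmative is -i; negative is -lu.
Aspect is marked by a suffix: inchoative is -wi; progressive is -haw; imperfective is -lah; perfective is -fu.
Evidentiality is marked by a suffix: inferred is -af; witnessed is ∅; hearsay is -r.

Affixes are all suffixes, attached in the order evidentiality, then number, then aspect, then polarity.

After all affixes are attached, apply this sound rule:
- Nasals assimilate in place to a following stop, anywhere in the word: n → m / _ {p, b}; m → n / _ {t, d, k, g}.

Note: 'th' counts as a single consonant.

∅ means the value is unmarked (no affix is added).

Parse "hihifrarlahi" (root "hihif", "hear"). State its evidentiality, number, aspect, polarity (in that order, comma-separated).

hearsay, singular, imperfective, affirmative

Segment: hihif-r-ar-lah-i.
evidentiality: -r → hearsay.
number: -thur/ar → singular.
aspect: -lah → imperfective.
polarity: -i → affirmative.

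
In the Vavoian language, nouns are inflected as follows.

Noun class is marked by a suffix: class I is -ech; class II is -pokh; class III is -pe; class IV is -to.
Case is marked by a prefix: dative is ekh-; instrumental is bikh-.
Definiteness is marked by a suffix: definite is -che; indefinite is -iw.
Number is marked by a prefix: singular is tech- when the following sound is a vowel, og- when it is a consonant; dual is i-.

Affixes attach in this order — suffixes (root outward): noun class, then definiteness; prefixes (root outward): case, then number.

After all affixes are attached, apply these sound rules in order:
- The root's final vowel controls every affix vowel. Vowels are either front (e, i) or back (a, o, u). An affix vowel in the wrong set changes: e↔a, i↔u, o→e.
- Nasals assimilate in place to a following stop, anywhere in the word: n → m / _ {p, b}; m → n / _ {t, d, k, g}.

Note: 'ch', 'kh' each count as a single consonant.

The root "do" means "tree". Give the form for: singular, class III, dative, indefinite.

tachakhdopauw

Attach noun class class III -pe → dope.
Attach case dative ekh- → ekhdope.
Attach definiteness indefinite -iw → ekhdopeiw.
Attach number singular tech- (before vowel 'e') → techekhdopeiw.
Apply vowel harmony: techekhdopeiw → tachakhdopauw.
Nasal assimilation: no change.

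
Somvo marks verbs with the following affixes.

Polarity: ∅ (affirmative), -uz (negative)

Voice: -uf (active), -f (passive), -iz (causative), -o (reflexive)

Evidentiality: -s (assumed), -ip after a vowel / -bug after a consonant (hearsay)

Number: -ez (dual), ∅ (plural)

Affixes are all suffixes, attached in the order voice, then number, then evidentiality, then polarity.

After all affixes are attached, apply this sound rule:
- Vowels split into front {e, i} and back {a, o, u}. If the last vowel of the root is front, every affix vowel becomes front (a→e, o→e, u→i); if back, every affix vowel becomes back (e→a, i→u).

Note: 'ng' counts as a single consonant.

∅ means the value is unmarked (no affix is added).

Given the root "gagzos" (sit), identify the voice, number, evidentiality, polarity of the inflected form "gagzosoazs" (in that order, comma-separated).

reflexive, dual, assumed, affirmative

Segment: gagzos-o-ez-s.
voice: -o → reflexive.
number: -ez → dual.
evidentiality: -s → assumed.
polarity: ∅ → affirmative.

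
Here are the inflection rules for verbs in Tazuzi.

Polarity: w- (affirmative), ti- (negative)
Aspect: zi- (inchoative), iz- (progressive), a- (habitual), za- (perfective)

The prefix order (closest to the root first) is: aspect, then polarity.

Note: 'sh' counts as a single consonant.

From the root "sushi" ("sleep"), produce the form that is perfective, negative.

tizasushi

Attach aspect perfective za- → zasushi.
Attach polarity negative ti- → tizasushi.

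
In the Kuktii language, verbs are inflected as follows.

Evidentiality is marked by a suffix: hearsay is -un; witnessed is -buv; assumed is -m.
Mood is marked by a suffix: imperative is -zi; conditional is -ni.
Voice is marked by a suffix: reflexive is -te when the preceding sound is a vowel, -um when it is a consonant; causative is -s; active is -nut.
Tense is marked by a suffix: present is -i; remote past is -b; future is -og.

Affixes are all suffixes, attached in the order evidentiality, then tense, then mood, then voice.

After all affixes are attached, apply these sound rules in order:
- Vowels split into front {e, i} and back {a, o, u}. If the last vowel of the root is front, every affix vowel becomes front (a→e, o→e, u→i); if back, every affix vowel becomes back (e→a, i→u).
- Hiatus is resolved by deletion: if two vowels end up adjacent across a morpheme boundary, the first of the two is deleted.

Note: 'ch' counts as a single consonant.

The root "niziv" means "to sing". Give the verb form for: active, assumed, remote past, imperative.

Attach evidentiality assumed -m → nizivm.
Attach tense remote past -b → nizivmb.
Attach mood imperative -zi → nizivmbzi.
Attach voice active -nut → nizivmbzinut.
Apply vowel harmony: nizivmbzinut → nizivmbzinit.
Vowel deletion: no change.

nizivmbzinit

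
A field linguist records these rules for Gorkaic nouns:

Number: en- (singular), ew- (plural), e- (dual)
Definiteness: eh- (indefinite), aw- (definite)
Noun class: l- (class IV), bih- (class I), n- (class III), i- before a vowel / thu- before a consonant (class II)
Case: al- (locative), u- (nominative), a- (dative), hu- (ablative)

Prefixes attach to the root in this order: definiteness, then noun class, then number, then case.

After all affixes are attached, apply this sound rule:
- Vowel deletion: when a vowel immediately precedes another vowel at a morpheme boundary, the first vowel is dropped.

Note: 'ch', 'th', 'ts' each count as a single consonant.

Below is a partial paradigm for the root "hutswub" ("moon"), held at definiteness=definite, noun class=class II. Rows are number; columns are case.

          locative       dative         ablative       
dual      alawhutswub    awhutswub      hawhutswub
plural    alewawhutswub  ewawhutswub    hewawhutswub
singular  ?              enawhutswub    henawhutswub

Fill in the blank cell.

alenawhutswub

Attach definiteness definite aw- → awhutswub.
Attach noun class class II i- (before vowel 'a') → iawhutswub.
Attach number singular en- → eniawhutswub.
Attach case locative al- → aleniawhutswub.
Apply vowel deletion: aleniawhutswub → alenawhutswub.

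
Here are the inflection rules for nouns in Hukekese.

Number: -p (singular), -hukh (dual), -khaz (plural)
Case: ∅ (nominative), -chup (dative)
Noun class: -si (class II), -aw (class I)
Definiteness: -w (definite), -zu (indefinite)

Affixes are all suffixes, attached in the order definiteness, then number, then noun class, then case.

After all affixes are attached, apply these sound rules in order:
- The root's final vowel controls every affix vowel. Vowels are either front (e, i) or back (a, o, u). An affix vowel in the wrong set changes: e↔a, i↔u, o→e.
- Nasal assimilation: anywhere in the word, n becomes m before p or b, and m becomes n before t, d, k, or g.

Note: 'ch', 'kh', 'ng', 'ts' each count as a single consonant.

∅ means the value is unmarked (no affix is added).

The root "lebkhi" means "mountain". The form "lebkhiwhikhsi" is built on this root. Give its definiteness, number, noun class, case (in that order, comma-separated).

Segment: lebkhi-w-hukh-si.
definiteness: -w → definite.
number: -hukh → dual.
noun class: -si → class II.
case: ∅ → nominative.

definite, dual, class II, nominative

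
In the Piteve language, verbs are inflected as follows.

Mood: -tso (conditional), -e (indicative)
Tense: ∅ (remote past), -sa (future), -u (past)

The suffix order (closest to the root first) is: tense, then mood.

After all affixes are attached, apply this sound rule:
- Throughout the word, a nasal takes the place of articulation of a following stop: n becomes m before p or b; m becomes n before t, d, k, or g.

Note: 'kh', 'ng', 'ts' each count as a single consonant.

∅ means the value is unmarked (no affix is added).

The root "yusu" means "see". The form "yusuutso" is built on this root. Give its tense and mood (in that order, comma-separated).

past, conditional

Segment: yusu-u-tso.
tense: -u → past.
mood: -tso → conditional.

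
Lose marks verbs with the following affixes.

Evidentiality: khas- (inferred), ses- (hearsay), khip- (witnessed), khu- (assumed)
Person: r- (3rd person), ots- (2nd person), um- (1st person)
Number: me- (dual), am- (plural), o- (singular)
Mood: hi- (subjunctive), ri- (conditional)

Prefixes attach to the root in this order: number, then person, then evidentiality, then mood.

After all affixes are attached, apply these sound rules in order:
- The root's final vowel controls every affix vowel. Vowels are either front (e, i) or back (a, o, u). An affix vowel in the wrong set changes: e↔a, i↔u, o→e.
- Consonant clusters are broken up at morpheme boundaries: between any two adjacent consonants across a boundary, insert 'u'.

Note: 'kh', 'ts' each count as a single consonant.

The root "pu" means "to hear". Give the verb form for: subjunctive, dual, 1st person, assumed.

Attach number dual me- → mepu.
Attach person 1st person um- → ummepu.
Attach evidentiality assumed khu- → khuummepu.
Attach mood subjunctive hi- → hikhuummepu.
Apply vowel harmony: hikhuummepu → hukhuummapu.
Apply epenthesis: hukhuummapu → hukhuumumapu.

hukhuumumapu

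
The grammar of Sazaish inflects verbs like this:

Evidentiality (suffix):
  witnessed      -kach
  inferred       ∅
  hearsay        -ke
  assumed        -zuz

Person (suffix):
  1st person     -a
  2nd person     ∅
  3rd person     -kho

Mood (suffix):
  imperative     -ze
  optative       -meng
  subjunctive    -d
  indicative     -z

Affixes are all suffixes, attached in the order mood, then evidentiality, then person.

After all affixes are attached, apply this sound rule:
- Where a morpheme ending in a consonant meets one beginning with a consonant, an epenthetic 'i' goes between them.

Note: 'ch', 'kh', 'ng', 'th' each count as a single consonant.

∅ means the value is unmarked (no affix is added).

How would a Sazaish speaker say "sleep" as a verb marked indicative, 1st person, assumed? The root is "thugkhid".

thugkhidizizuza

Attach mood indicative -z → thugkhidz.
Attach evidentiality assumed -zuz → thugkhidzzuz.
Attach person 1st person -a → thugkhidzzuza.
Apply epenthesis: thugkhidzzuza → thugkhidizizuza.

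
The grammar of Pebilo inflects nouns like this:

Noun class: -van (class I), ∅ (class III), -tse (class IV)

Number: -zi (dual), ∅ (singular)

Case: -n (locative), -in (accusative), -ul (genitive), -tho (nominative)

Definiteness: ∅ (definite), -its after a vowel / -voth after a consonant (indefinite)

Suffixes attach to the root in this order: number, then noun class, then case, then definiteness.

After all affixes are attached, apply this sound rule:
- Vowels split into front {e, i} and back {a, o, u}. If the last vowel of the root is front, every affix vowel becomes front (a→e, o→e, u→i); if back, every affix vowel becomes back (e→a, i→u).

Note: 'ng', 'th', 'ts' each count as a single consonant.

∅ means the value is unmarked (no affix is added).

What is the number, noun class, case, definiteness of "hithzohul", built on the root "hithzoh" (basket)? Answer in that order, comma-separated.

singular, class III, genitive, definite

Segment: hithzoh-ul.
number: ∅ → singular.
noun class: ∅ → class III.
case: -ul → genitive.
definiteness: ∅ → definite.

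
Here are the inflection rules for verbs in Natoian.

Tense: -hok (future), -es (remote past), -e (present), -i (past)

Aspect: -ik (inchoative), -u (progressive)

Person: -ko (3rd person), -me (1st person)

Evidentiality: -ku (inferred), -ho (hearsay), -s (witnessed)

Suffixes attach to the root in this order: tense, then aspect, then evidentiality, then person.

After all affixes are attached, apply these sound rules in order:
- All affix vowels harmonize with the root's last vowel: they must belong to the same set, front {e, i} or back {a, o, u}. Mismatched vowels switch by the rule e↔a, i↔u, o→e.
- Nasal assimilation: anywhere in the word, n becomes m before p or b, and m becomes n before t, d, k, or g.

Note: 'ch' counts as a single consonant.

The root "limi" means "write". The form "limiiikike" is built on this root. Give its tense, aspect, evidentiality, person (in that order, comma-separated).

Segment: limi-i-u-ku-ko.
tense: -i → past.
aspect: -u → progressive.
evidentiality: -ku → inferred.
person: -ko → 3rd person.

past, progressive, inferred, 3rd person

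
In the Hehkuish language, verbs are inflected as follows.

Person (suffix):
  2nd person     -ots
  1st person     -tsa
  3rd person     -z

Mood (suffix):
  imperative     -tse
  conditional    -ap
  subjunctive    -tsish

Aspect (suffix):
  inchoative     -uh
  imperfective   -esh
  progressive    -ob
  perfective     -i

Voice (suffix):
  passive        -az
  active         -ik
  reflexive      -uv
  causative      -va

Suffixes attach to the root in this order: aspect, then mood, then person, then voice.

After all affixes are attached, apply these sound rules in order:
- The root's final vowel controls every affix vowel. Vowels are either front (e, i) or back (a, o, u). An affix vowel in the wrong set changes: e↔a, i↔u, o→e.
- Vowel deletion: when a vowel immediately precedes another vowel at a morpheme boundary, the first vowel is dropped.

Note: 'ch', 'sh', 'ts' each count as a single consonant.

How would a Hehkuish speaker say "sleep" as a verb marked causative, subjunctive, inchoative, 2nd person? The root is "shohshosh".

shohshoshuhtsushotsva

Attach aspect inchoative -uh → shohshoshuh.
Attach mood subjunctive -tsish → shohshoshuhtsish.
Attach person 2nd person -ots → shohshoshuhtsishots.
Attach voice causative -va → shohshoshuhtsishotsva.
Apply vowel harmony: shohshoshuhtsishotsva → shohshoshuhtsushotsva.
Vowel deletion: no change.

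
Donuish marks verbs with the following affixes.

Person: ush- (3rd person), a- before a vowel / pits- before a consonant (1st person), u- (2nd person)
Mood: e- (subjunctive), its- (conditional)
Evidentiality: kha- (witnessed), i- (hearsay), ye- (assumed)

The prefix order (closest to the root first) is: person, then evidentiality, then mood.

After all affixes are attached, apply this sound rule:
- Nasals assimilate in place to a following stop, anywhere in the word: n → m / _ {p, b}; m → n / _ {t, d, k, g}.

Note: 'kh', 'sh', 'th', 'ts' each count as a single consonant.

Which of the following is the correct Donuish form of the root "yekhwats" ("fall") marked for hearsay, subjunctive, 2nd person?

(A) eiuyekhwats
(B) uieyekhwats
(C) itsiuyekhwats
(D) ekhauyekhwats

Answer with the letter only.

Attach person 2nd person u- → uyekhwats.
Attach evidentiality hearsay i- → iuyekhwats.
Attach mood subjunctive e- → eiuyekhwats.
Nasal assimilation: no change.
So the correct form is eiuyekhwats, option (A).
(C) itsiuyekhwats is wrong: it uses conditional instead of subjunctive for mood.
(B) uieyekhwats is wrong: it has the affixes in the wrong order.
(D) ekhauyekhwats is wrong: it uses witnessed instead of hearsay for evidentiality.

A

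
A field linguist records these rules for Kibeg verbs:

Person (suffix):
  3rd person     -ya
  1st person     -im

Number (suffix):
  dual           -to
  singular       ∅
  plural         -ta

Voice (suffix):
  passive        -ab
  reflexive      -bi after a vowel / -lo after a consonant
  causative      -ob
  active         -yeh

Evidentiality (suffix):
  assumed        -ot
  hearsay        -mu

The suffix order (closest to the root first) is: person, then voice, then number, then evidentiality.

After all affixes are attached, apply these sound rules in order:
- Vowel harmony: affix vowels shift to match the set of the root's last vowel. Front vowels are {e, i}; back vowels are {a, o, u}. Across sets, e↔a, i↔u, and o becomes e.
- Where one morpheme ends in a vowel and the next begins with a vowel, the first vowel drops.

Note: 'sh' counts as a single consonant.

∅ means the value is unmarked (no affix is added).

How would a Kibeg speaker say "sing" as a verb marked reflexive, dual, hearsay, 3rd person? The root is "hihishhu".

Attach person 3rd person -ya → hihishhuya.
Attach voice reflexive -bi (after vowel 'a') → hihishhuyabi.
Attach number dual -to → hihishhuyabito.
Attach evidentiality hearsay -mu → hihishhuyabitomu.
Apply vowel harmony: hihishhuyabitomu → hihishhuyabutomu.
Vowel deletion: no change.

hihishhuyabutomu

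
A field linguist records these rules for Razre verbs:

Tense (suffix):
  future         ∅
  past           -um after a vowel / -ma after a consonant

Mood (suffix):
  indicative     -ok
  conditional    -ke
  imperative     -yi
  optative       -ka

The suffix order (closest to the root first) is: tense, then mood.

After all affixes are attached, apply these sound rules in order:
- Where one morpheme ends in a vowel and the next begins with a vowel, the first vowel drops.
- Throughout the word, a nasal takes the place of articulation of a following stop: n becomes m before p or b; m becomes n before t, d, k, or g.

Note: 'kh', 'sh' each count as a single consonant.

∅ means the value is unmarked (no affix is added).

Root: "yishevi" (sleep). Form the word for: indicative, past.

Attach tense past -um (after vowel 'i') → yishevium.
Attach mood indicative -ok → yisheviumok.
Apply vowel deletion: yisheviumok → yishevumok.
Nasal assimilation: no change.

yishevumok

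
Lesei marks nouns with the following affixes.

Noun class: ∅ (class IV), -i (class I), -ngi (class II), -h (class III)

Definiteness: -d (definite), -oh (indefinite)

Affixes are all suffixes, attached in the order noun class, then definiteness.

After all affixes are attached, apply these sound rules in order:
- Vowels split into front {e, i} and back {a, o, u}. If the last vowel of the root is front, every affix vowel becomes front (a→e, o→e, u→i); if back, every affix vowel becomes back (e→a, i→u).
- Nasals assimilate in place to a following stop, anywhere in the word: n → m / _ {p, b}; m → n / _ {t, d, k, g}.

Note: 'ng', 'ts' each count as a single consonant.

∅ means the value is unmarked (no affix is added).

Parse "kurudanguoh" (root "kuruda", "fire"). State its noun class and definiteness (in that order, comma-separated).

class II, indefinite

Segment: kuruda-ngi-oh.
noun class: -ngi → class II.
definiteness: -oh → indefinite.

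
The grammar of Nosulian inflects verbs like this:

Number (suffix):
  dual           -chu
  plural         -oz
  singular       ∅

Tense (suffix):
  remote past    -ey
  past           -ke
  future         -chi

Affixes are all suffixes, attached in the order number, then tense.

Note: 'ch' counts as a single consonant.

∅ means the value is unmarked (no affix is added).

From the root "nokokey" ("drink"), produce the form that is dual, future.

Attach number dual -chu → nokokeychu.
Attach tense future -chi → nokokeychuchi.

nokokeychuchi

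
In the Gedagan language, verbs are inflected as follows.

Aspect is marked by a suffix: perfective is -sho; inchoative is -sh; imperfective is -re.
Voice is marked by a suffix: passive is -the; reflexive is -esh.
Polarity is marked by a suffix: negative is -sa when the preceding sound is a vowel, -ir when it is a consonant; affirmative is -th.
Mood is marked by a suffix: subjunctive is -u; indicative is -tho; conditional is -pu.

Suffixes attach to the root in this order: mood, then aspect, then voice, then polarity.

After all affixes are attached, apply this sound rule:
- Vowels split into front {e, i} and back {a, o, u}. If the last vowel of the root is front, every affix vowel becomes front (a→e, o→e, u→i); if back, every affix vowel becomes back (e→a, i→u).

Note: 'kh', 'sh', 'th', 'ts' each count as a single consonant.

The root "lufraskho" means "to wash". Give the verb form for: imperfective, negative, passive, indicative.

Attach mood indicative -tho → lufraskhotho.
Attach aspect imperfective -re → lufraskhothore.
Attach voice passive -the → lufraskhothorethe.
Attach polarity negative -sa (after vowel 'e') → lufraskhothorethesa.
Apply vowel harmony: lufraskhothorethesa → lufraskhothorathasa.

lufraskhothorathasa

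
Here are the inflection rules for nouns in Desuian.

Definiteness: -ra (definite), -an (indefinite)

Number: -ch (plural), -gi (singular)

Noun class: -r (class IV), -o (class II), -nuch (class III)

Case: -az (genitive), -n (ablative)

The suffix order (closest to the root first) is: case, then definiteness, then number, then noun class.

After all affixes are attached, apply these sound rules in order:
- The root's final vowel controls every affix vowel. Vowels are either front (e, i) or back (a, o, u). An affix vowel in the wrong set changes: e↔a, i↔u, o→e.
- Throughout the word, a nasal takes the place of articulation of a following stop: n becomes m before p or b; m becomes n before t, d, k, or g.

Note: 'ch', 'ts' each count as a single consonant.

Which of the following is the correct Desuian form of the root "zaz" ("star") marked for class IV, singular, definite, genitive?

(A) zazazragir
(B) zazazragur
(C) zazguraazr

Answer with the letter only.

Attach case genitive -az → zazaz.
Attach definiteness definite -ra → zazazra.
Attach number singular -gi → zazazragi.
Attach noun class class IV -r → zazazragir.
Apply vowel harmony: zazazragir → zazazragur.
Nasal assimilation: no change.
So the correct form is zazazragur, option (B).
(A) zazazragir is wrong: it fails to apply the sound rule(s).
(C) zazguraazr is wrong: it has the affixes in the wrong order.

B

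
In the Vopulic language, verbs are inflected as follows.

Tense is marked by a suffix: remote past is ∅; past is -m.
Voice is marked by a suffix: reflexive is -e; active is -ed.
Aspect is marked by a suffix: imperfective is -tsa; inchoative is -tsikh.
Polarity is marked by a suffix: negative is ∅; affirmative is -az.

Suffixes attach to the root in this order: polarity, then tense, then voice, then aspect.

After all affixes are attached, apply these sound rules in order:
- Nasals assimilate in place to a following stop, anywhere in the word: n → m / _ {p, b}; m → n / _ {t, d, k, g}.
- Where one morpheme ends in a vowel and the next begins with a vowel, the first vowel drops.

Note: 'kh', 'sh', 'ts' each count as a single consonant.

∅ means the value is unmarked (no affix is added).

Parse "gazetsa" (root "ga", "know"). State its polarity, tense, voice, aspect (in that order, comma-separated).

Segment: ga-az-e-tsa.
polarity: -az → affirmative.
tense: ∅ → remote past.
voice: -e → reflexive.
aspect: -tsa → imperfective.

affirmative, remote past, reflexive, imperfective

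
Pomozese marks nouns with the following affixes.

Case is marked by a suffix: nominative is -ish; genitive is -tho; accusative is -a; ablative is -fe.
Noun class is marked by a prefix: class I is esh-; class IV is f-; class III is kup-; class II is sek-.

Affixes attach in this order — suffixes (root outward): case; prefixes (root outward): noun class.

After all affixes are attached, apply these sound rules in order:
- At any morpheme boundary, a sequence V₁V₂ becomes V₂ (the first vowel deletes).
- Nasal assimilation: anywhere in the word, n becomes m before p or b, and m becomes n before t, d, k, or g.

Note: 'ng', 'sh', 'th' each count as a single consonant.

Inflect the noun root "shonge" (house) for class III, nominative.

Attach case nominative -ish → shongeish.
Attach noun class class III kup- → kupshongeish.
Apply vowel deletion: kupshongeish → kupshongish.
Nasal assimilation: no change.

kupshongish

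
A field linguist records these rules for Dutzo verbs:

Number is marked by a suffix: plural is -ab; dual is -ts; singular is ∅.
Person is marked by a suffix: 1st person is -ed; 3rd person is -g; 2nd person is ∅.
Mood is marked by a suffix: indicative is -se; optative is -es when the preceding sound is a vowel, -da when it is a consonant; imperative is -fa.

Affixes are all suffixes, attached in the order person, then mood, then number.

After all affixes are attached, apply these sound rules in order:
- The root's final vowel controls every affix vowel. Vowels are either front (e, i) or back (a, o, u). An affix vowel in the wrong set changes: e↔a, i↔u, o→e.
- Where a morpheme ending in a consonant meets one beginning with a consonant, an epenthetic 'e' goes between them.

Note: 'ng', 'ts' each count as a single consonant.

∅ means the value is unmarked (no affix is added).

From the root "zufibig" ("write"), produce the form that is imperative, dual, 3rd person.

Attach person 3rd person -g → zufibigg.
Attach mood imperative -fa → zufibiggfa.
Attach number dual -ts → zufibiggfats.
Apply vowel harmony: zufibiggfats → zufibiggfets.
Apply epenthesis: zufibiggfets → zufibigegefets.

zufibigegefets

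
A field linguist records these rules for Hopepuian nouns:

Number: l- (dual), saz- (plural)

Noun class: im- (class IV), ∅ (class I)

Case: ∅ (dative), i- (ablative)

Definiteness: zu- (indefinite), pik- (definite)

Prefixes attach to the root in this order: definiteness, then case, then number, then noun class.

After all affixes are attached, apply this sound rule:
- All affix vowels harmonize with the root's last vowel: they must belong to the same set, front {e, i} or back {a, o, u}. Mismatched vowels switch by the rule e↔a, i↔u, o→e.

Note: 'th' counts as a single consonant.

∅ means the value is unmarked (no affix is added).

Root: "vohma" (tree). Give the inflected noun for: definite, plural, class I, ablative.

Attach definiteness definite pik- → pikvohma.
Attach case ablative i- → ipikvohma.
Attach number plural saz- → sazipikvohma.
noun class = class I: zero marking, form stays sazipikvohma.
Apply vowel harmony: sazipikvohma → sazupukvohma.

sazupukvohma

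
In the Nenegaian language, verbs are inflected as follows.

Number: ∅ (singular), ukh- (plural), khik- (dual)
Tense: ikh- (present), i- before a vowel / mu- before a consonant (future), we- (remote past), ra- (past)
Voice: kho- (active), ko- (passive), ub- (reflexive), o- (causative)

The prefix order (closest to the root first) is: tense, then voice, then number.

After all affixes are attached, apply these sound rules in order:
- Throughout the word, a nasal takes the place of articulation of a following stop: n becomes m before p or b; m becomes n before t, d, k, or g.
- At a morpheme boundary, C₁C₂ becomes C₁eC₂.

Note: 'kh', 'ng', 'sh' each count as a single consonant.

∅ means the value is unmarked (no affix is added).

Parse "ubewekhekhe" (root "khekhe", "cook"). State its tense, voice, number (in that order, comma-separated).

remote past, reflexive, singular

Segment: ub-we-khekhe.
tense: we- → remote past.
voice: ub- → reflexive.
number: ∅ → singular.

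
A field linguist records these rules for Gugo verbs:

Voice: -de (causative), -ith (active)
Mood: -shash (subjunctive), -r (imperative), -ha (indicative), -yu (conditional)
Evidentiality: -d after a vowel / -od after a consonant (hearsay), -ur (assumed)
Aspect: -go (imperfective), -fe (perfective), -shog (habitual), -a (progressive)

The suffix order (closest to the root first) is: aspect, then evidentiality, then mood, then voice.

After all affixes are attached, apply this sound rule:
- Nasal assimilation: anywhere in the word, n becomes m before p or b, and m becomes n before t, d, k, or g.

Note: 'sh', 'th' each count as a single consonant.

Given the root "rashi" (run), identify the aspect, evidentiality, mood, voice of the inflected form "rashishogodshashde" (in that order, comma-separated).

Segment: rashi-shog-od-shash-de.
aspect: -shog → habitual.
evidentiality: -d/od → hearsay.
mood: -shash → subjunctive.
voice: -de → causative.

habitual, hearsay, subjunctive, causative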